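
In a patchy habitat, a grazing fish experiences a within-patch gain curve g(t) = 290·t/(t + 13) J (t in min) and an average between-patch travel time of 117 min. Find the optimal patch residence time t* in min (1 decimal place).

Maximise g(t)/(T+t): set derivative to zero → g'(t)(T+t) = g(t).
g'(t) = 290·13/(t + 13)². Setting 290·13/(t+13)² = 290t/[(t+13)(117+t)] gives 13(117+t) = t(t+13), so t² = 13×117 = 1521.
t* = √1521 = 39 min.

39.0 min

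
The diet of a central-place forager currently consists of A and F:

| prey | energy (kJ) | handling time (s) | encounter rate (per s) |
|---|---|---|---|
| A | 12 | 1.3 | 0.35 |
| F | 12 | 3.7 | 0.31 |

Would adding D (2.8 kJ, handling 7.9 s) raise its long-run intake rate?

Intake rate on the current diet: R = (0.35×12 + 0.31×12) / (1 + 0.35×1.3 + 0.31×3.7) = 7.92/2.602 = 3.044 kJ/s.
D: E/h = 2.8/7.9 = 0.3544 kJ/s.
0.3544 < 3.044, so adding D would lower the average — exclude it.

No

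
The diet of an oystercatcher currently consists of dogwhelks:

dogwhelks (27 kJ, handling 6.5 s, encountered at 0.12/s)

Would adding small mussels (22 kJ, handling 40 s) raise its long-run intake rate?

Intake rate on the current diet: R = (0.12×27) / (1 + 0.12×6.5) = 3.24/1.78 = 1.82 kJ/s.
Profitability of small mussels: 22/40 = 0.55 kJ/s.
0.55 < 1.82, so adding small mussels would lower the average — exclude it.

No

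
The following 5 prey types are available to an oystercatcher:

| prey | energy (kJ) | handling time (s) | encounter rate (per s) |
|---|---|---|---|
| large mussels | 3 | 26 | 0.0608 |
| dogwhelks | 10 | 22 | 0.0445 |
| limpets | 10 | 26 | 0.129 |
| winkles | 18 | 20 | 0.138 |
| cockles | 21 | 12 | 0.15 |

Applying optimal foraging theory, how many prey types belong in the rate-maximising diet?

1

Profitabilities (E/h, kJ/s): cockles 1.75, winkles 0.9, dogwhelks 0.455, limpets 0.385, large mussels 0.115. Add prey in this order while the next type's profitability exceeds the intake rate on those already taken.
Rate on top 1: 1.125. winkles: 0.9 < 1.125 → exclude; stop.
Optimal diet: cockles — 1 of 5 types.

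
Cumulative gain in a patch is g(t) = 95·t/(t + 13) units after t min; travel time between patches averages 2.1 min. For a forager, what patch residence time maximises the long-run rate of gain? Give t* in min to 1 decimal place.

5.2 min

Maximise g(t)/(T+t): set derivative to zero → g'(t)(T+t) = g(t).
g'(t) = 95·13/(t + 13)². Setting 95·13/(t+13)² = 95t/[(t+13)(2.1+t)] gives 13(2.1+t) = t(t+13), so t² = 13×2.1 = 27.3.
t* = √27.3 = 5.225 min.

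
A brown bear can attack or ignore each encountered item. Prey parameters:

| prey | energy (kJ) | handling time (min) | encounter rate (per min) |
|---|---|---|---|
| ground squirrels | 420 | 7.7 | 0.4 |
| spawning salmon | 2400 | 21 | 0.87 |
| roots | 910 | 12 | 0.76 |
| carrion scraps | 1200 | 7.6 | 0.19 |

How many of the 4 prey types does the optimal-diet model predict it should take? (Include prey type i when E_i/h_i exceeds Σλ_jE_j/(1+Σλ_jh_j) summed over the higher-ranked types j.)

E/h in descending order: carrion scraps 158, spawning salmon 114, roots 75.8, ground squirrels 54.5 kJ/min. The optimal diet is the largest prefix of this list for which every included type satisfies E_i/h_i > R on the types above it.
Rate on top 1: 93.29. spawning salmon: 114 > 93.29 → include.
Rate on top 2: 111.8. roots: 75.8 < 111.8 → exclude; stop.
Optimal diet: carrion scraps, spawning salmon — 2 of 4 types.

2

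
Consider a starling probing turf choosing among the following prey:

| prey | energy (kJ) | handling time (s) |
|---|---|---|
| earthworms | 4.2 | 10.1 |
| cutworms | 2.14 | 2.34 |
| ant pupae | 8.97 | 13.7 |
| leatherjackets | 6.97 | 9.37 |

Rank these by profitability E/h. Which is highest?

Profitability E/h (kJ/s): earthworms = 4.2/10.1 = 0.416, cutworms = 2.14/2.34 = 0.915, ant pupae = 8.97/13.7 = 0.655, leatherjackets = 6.97/9.37 = 0.744.
Ranked: cutworms > leatherjackets > ant pupae > earthworms.

cutworms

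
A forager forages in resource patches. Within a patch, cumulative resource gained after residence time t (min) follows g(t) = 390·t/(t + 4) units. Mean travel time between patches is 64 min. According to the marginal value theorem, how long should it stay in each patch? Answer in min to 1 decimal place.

16.0 min

Maximise g(t)/(T+t): set derivative to zero → g'(t)(T+t) = g(t).
g'(t) = 390·4/(t + 4)². Setting 390·4/(t+4)² = 390t/[(t+4)(64+t)] gives 4(64+t) = t(t+4), so t² = 4×64 = 256.
t* = √256 = 16 min.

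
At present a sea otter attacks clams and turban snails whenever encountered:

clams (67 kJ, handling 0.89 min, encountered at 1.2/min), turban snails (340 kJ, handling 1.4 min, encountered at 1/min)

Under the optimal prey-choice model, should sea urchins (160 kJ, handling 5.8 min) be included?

No

Current rate: (1.2×67 + 1×340)/(1 + 1.2×0.89 + 1×1.4) = 121.2 kJ/min.
sea urchins: E/h = 160/5.8 = 27.59 kJ/min.
27.59 < 121.2, so adding sea urchins would lower the average — exclude it.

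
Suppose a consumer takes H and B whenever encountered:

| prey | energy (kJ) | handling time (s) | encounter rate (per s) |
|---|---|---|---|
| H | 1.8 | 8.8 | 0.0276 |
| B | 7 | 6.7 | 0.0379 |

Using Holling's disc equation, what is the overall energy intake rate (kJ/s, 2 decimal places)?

R = (0.0276×1.8 + 0.0379×7) / (1 + 0.0276×8.8 + 0.0379×6.7) = 0.315/1.497 = 0.2104 kJ/s.

0.21 kJ/s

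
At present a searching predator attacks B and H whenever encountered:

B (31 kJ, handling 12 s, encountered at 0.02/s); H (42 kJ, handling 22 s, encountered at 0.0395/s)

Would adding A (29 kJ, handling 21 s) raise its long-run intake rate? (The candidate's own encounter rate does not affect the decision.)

Intake rate on the current diet: R = (0.02×31 + 0.0395×42) / (1 + 0.02×12 + 0.0395×22) = 2.279/2.109 = 1.081 kJ/s.
Profitability of A: 29/21 = 1.381 kJ/s.
Since 1.381 > R, including A increases the long-run rate.

Yes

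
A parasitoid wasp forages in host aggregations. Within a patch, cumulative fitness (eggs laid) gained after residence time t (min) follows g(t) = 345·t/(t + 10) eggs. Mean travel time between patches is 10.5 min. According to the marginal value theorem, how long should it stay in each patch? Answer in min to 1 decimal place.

10.2 min

Optimal t* satisfies g'(t*) = g(t*)/(T + t*).
g'(t) = 345·10/(t + 10)². Setting 345·10/(t+10)² = 345t/[(t+10)(10.5+t)] gives 10(10.5+t) = t(t+10), so t² = 10×10.5 = 105.
t* = √105 = 10.25 min.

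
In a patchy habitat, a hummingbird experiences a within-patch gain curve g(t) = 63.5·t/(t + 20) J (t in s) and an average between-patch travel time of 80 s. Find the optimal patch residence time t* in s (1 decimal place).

By the marginal value theorem, leave when the instantaneous gain rate g'(t) equals the habitat-wide average g(t)/(T + t).
g'(t) = 63.5·20/(t + 20)². Setting 63.5·20/(t+20)² = 63.5t/[(t+20)(80+t)] gives 20(80+t) = t(t+20), so t² = 20×80 = 1600.
t* = √1600 = 40 s.

40.0 s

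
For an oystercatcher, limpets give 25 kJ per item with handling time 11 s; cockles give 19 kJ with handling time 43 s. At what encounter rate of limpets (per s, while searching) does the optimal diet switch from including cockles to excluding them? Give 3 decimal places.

The zero-one rule: include cockles iff E₂/h₂ > λE₁/(1+λh₁). Equality gives the switch point.
λE₁h₂ = E₂ + λE₂h₁ ⇒ λ = E₂/(E₁h₂ − E₂h₁) = 19/(1075 − 209) = 0.02194 per s.

0.022 per s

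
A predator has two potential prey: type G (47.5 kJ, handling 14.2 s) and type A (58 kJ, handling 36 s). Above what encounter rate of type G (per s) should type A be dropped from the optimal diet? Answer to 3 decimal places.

The zero-one rule: include type A iff E₂/h₂ > λE₁/(1+λh₁). Equality gives the switch point.
λE₁h₂ = E₂ + λE₂h₁ ⇒ λ = E₂/(E₁h₂ − E₂h₁) = 58/(1710 − 823.6) = 0.06543 per s.

0.065 per s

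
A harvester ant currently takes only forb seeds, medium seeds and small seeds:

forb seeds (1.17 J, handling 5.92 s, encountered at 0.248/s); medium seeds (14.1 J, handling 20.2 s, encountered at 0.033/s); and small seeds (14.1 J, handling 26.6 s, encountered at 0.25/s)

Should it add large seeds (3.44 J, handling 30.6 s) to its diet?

On forb seeds, medium seeds and small seeds alone, R = ΣλE/(1+Σλh) = 4.28/9.785 = 0.4375 J/s.
large seeds: E/h = 3.44/30.6 = 0.1124 J/s.
Since 0.1124 < R, time spent handling large seeds is better spent searching.

No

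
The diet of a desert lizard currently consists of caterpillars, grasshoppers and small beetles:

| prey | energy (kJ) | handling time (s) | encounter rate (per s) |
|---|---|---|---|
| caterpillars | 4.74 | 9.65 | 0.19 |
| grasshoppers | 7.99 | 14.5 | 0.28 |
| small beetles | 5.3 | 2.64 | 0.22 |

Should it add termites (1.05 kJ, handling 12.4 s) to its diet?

No

On caterpillars, grasshoppers and small beetles alone, R = ΣλE/(1+Σλh) = 4.304/7.474 = 0.5758 kJ/s.
termites: E/h = 1.05/12.4 = 0.08468 kJ/s.
0.08468 < 0.5758, so adding termites would lower the average — exclude it.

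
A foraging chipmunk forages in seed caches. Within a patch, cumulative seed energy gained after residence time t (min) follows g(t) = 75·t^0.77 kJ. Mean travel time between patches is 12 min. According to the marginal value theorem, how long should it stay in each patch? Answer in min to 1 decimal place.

Optimal t* satisfies g'(t*) = g(t*)/(T + t*).
g'(t) = 0.77·75·t^-0.23. Setting 0.77·75·t^-0.23 = 75·t^0.77/(12+t) gives 0.77(12+t) = t, so 0.23·t = 0.77×12.
t* = 0.77×12/0.23 = 40.17 min.

40.2 min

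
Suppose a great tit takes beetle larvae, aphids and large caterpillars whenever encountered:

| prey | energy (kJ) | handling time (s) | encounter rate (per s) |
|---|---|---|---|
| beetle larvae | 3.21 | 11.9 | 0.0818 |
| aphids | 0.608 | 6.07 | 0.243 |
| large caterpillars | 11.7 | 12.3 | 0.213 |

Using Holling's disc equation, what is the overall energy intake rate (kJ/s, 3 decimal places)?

0.478 kJ/s

R = Σλ_iE_i / (1 + Σλ_ih_i)
Numerator: 0.0818×3.21 + 0.243×0.608 + 0.213×11.7 = 2.902
Denominator: 1 + 0.0818×11.9 + 0.243×6.07 + 0.213×12.3 = 6.068
R = 2.902/6.068 = 0.4783 kJ/s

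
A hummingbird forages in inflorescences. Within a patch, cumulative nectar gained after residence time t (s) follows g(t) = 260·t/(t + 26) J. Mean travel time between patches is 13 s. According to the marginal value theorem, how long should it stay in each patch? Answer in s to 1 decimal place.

Optimal t* satisfies g'(t*) = g(t*)/(T + t*).
g'(t) = 260·26/(t + 26)². Setting 260·26/(t+26)² = 260t/[(t+26)(13+t)] gives 26(13+t) = t(t+26), so t² = 26×13 = 338.
t* = √338 = 18.38 s.

18.4 s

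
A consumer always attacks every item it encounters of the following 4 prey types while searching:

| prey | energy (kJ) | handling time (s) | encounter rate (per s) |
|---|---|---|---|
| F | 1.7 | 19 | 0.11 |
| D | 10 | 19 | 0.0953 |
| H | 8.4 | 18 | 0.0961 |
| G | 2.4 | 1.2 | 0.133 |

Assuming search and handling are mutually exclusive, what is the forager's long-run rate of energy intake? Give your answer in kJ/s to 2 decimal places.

0.33 kJ/s

Energy encountered per unit search time: 0.11×1.7 + 0.0953×10 + 0.0961×8.4 + 0.133×2.4 = 2.266 kJ/s.
Handling time per unit search time: 0.11×19 + 0.0953×19 + 0.0961×18 + 0.133×1.2 = 5.79.
Rate = 2.266/(1 + 5.79) = 0.3338 kJ/s.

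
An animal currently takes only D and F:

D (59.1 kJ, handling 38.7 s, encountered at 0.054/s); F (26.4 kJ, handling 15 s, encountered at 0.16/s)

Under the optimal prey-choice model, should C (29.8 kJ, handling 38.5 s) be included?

Current rate: (0.054×59.1 + 0.16×26.4)/(1 + 0.054×38.7 + 0.16×15) = 1.351 kJ/s.
C: E/h = 29.8/38.5 = 0.774 kJ/s.
0.774 < 1.351, so adding C would lower the average — exclude it.

No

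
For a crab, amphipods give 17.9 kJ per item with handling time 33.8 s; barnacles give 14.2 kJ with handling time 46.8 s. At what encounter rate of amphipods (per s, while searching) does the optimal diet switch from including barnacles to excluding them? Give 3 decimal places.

The zero-one rule: include barnacles iff E₂/h₂ > λE₁/(1+λh₁). Equality gives the switch point.
λE₁h₂ = E₂ + λE₂h₁ ⇒ λ = E₂/(E₁h₂ − E₂h₁) = 14.2/(837.7 − 480) = 0.03969 per s.

0.040 per s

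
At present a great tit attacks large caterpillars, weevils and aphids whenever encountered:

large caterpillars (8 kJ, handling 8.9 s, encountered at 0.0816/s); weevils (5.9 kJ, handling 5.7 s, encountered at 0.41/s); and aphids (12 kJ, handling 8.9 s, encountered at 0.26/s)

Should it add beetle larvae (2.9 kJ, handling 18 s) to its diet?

No

On large caterpillars, weevils and aphids alone, R = ΣλE/(1+Σλh) = 6.192/6.377 = 0.9709 kJ/s.
beetle larvae: E/h = 2.9/18 = 0.1611 kJ/s.
Since 0.1611 < R, time spent handling beetle larvae is better spent searching.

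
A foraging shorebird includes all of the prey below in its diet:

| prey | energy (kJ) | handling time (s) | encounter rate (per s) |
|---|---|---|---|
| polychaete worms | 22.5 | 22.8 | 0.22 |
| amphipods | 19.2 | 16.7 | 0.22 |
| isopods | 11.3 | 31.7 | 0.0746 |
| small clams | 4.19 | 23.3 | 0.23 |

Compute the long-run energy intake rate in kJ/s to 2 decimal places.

Energy encountered per unit search time: 0.22×22.5 + 0.22×19.2 + 0.0746×11.3 + 0.23×4.19 = 10.98 kJ/s.
Handling time per unit search time: 0.22×22.8 + 0.22×16.7 + 0.0746×31.7 + 0.23×23.3 = 16.41.
Rate = 10.98/(1 + 16.41) = 0.6306 kJ/s.

0.63 kJ/s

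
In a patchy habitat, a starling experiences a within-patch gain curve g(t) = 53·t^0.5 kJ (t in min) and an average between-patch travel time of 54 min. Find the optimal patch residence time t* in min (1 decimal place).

Maximise g(t)/(T+t): set derivative to zero → g'(t)(T+t) = g(t).
g'(t) = 0.5·53·t^-0.5. Setting 0.5·53·t^-0.5 = 53·t^0.5/(54+t) gives 0.5(54+t) = t, so 0.50·t = 0.5×54.
t* = 0.5×54/0.50 = 54 min.

54.0 min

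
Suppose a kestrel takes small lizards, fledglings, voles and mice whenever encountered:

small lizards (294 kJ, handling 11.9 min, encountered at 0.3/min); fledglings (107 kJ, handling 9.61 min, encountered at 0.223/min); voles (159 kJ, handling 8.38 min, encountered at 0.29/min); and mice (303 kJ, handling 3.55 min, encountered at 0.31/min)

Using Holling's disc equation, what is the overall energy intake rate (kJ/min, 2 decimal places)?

24.61 kJ/min

Energy encountered per unit search time: 0.3×294 + 0.223×107 + 0.29×159 + 0.31×303 = 252.1 kJ/min.
Handling time per unit search time: 0.3×11.9 + 0.223×9.61 + 0.29×8.38 + 0.31×3.55 = 9.244.
Rate = 252.1/(1 + 9.244) = 24.61 kJ/min.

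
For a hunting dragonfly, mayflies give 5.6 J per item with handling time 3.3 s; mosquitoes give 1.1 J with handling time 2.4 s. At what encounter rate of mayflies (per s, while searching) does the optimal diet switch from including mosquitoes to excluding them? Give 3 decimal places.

At the threshold, the rate on mayflies alone equals the profitability of mosquitoes: λ·5.6/(1 + λ·3.3) = 1.1/2.4 = 0.4583.
Rearranging, λ(5.6 − 0.4583×3.3) = 0.4583, so λ = 0.4583/4.087 = 0.1121 per s.

0.112 per s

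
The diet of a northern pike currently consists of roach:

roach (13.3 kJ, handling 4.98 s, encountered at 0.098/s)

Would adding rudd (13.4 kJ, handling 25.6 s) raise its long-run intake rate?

No

On roach alone, R = ΣλE/(1+Σλh) = 1.303/1.488 = 0.8759 kJ/s.
Profitability of rudd: 13.4/25.6 = 0.5234 kJ/s.
Since 0.5234 < R, time spent handling rudd is better spent searching.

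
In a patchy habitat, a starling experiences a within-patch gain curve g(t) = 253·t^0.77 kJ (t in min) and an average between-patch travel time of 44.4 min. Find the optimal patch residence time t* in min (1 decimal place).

By the marginal value theorem, leave when the instantaneous gain rate g'(t) equals the habitat-wide average g(t)/(T + t).
g'(t) = 0.77·253·t^-0.23. Setting 0.77·253·t^-0.23 = 253·t^0.77/(44.4+t) gives 0.77(44.4+t) = t, so 0.23·t = 0.77×44.4.
t* = 0.77×44.4/0.23 = 148.6 min.

148.6 min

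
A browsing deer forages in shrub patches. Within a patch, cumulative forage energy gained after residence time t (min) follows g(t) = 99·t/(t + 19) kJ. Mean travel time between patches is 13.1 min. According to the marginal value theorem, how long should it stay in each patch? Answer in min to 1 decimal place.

Optimal t* satisfies g'(t*) = g(t*)/(T + t*).
g'(t) = 99·19/(t + 19)². Setting 99·19/(t+19)² = 99t/[(t+19)(13.1+t)] gives 19(13.1+t) = t(t+19), so t² = 19×13.1 = 248.9.
t* = √248.9 = 15.78 min.

15.8 min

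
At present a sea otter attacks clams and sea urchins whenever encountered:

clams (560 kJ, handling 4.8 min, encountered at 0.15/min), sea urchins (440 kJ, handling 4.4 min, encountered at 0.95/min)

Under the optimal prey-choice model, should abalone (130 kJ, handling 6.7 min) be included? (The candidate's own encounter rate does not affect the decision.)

Intake rate on the current diet: R = (0.15×560 + 0.95×440) / (1 + 0.15×4.8 + 0.95×4.4) = 502/5.9 = 85.08 kJ/min.
Profitability of abalone: 130/6.7 = 19.4 kJ/min.
Since 19.4 < R, time spent handling abalone is better spent searching.

No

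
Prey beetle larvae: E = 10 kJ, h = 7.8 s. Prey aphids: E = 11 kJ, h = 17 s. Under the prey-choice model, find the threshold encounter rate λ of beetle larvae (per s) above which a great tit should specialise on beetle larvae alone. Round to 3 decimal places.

0.131 per s

Drop aphids once their profitability E₂/h₂ falls below the rate achievable on beetle larvae alone: E₂/h₂ = λE₁/(1 + λh₁).
Solve for λ: λE₁h₂ = E₂(1 + λh₁) → λ(E₁h₂ − E₂h₁) = E₂ → λ = E₂/(E₁h₂ − E₂h₁).
λ = 11/(10×17 − 11×7.8) = 11/84.2 = 0.1306 per s.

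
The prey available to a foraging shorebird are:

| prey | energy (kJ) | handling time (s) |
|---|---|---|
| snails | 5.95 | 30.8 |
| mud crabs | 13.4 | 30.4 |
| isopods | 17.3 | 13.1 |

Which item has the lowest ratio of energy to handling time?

snails

In descending order of E/h:
isopods: 17.3/13.1 = 1.32 kJ/s
mud crabs: 13.4/30.4 = 0.441 kJ/s
snails: 5.95/30.8 = 0.193 kJ/s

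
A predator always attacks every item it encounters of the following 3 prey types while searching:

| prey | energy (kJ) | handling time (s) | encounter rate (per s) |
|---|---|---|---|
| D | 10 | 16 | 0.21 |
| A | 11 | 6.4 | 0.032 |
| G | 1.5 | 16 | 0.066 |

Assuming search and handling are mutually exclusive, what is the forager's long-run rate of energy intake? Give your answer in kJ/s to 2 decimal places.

R = Σλ_iE_i / (1 + Σλ_ih_i)
Numerator: 0.21×10 + 0.032×11 + 0.066×1.5 = 2.551
Denominator: 1 + 0.21×16 + 0.032×6.4 + 0.066×16 = 5.621
R = 2.551/5.621 = 0.4538 kJ/s

0.45 kJ/s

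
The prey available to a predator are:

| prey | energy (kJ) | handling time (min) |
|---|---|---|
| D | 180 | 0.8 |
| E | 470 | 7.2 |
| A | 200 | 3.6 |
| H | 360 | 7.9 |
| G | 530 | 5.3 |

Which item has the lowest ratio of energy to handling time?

Profitability E/h (kJ/min): D = 180/0.8 = 225, E = 470/7.2 = 65.3, A = 200/3.6 = 55.6, H = 360/7.9 = 45.6, G = 530/5.3 = 100.
Ranked: D > G > E > A > H.

H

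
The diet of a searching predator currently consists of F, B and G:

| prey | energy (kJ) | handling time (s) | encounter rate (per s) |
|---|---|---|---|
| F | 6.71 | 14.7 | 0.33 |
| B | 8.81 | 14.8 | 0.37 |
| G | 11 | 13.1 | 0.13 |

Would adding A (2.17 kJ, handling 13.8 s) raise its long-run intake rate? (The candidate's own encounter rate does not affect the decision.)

No

Intake rate on the current diet: R = (0.33×6.71 + 0.37×8.81 + 0.13×11) / (1 + 0.33×14.7 + 0.37×14.8 + 0.13×13.1) = 6.904/13.03 = 0.5299 kJ/s.
Profitability of A: 2.17/13.8 = 0.1572 kJ/s.
Since 0.1572 < R, time spent handling A is better spent searching.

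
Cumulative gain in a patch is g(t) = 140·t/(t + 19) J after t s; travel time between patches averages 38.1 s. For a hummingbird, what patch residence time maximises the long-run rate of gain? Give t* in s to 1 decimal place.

Optimal t* satisfies g'(t*) = g(t*)/(T + t*).
g'(t) = 140·19/(t + 19)². Setting 140·19/(t+19)² = 140t/[(t+19)(38.1+t)] gives 19(38.1+t) = t(t+19), so t² = 19×38.1 = 723.9.
t* = √723.9 = 26.91 s.

26.9 s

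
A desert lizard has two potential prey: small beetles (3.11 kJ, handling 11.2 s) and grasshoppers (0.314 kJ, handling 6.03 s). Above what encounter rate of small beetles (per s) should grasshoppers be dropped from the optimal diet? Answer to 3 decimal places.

The zero-one rule: include grasshoppers iff E₂/h₂ > λE₁/(1+λh₁). Equality gives the switch point.
λE₁h₂ = E₂ + λE₂h₁ ⇒ λ = E₂/(E₁h₂ − E₂h₁) = 0.314/(18.75 − 3.517) = 0.02061 per s.

0.021 per s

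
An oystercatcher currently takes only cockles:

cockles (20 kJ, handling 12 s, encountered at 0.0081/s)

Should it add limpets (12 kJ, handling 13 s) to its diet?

Yes

Intake rate on the current diet: R = (0.0081×20) / (1 + 0.0081×12) = 0.162/1.097 = 0.1476 kJ/s.
Profitability of limpets: 12/13 = 0.9231 kJ/s.
0.9231 > 0.1476, so adding limpets raises the average — include it.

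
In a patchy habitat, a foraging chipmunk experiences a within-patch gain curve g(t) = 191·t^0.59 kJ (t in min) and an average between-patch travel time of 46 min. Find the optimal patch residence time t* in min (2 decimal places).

66.20 min

By the marginal value theorem, leave when the instantaneous gain rate g'(t) equals the habitat-wide average g(t)/(T + t).
g'(t) = 0.59·191·t^-0.41. Setting 0.59·191·t^-0.41 = 191·t^0.59/(46+t) gives 0.59(46+t) = t, so 0.41·t = 0.59×46.
t* = 0.59×46/0.41 = 66.2 min.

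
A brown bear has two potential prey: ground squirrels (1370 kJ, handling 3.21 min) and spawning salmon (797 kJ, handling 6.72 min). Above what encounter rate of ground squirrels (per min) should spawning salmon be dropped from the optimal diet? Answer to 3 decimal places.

0.120 per min

At the threshold, the rate on ground squirrels alone equals the profitability of spawning salmon: λ·1370/(1 + λ·3.21) = 797/6.72 = 118.6.
Rearranging, λ(1370 − 118.6×3.21) = 118.6, so λ = 118.6/989.3 = 0.1199 per min.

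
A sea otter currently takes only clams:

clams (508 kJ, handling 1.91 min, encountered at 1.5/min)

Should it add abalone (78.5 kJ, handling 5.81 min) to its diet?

On clams alone, R = ΣλE/(1+Σλh) = 762/3.865 = 197.2 kJ/min.
Profitability of abalone: 78.5/5.81 = 13.51 kJ/min.
13.51 < 197.2, so adding abalone would lower the average — exclude it.

No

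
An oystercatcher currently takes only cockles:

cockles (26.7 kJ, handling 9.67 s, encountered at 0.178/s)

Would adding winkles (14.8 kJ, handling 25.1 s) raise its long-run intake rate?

No

Current rate: (0.178×26.7)/(1 + 0.178×9.67) = 1.746 kJ/s.
Profitability of winkles: 14.8/25.1 = 0.5896 kJ/s.
0.5896 < 1.746, so adding winkles would lower the average — exclude it.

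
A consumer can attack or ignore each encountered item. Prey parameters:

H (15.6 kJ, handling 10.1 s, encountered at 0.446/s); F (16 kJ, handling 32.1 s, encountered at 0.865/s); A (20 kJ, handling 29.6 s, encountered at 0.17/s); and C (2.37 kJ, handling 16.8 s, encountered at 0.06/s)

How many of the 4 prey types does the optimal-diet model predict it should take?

1

E/h in descending order: H 1.54, A 0.676, F 0.498, C 0.141 kJ/s. The optimal diet is the largest prefix of this list for which every included type satisfies E_i/h_i > R on the types above it.
Rate on top 1: 1.264. A: 0.676 < 1.264 → exclude; stop.
Optimal diet: H — 1 of 4 types.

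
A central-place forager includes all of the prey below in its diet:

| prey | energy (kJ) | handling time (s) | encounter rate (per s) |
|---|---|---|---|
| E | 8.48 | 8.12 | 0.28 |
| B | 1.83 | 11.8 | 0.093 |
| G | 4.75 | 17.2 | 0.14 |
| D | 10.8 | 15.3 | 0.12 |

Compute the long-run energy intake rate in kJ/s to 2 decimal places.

R = (0.28×8.48 + 0.093×1.83 + 0.14×4.75 + 0.12×10.8) / (1 + 0.28×8.12 + 0.093×11.8 + 0.14×17.2 + 0.12×15.3) = 4.506/8.615 = 0.523 kJ/s.

0.52 kJ/s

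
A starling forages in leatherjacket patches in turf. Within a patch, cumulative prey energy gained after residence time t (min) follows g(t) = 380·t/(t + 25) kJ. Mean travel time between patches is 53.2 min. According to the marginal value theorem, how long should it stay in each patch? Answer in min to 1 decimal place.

By the marginal value theorem, leave when the instantaneous gain rate g'(t) equals the habitat-wide average g(t)/(T + t).
g'(t) = 380·25/(t + 25)². Setting 380·25/(t+25)² = 380t/[(t+25)(53.2+t)] gives 25(53.2+t) = t(t+25), so t² = 25×53.2 = 1330.
t* = √1330 = 36.47 min.

36.5 min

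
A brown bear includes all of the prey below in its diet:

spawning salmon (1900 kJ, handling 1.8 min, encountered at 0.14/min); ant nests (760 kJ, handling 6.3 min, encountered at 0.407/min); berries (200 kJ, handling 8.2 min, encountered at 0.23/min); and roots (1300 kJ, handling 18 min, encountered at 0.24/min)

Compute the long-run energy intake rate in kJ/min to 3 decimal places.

Energy encountered per unit search time: 0.14×1900 + 0.407×760 + 0.23×200 + 0.24×1300 = 933.3 kJ/min.
Handling time per unit search time: 0.14×1.8 + 0.407×6.3 + 0.23×8.2 + 0.24×18 = 9.022.
Rate = 933.3/(1 + 9.022) = 93.13 kJ/min.

93.126 kJ/min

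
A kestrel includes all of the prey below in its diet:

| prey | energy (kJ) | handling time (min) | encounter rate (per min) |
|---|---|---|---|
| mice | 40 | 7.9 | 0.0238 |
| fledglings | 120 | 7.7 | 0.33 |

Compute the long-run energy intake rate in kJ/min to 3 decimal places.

R = (0.0238×40 + 0.33×120) / (1 + 0.0238×7.9 + 0.33×7.7) = 40.55/3.729 = 10.87 kJ/min.

10.875 kJ/min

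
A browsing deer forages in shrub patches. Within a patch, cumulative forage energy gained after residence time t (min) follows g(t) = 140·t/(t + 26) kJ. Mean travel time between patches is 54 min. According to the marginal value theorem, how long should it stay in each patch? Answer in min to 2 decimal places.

Maximise g(t)/(T+t): set derivative to zero → g'(t)(T+t) = g(t).
g'(t) = 140·26/(t + 26)². Setting 140·26/(t+26)² = 140t/[(t+26)(54+t)] gives 26(54+t) = t(t+26), so t² = 26×54 = 1404.
t* = √1404 = 37.47 min.

37.47 min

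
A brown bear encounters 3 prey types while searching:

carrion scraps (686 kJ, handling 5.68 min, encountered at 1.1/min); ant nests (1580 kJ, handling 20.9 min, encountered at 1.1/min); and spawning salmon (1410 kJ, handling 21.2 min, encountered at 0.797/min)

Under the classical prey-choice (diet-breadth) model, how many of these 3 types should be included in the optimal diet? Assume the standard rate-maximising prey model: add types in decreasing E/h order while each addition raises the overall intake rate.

Profitabilities (E/h, kJ/min): carrion scraps 121, ant nests 75.6, spawning salmon 66.5. Add prey in this order while the next type's profitability exceeds the intake rate on those already taken.
Rate on top 1: 104.1. ant nests: 75.6 < 104.1 → exclude; stop.
Optimal diet: carrion scraps — 1 of 3 types.

1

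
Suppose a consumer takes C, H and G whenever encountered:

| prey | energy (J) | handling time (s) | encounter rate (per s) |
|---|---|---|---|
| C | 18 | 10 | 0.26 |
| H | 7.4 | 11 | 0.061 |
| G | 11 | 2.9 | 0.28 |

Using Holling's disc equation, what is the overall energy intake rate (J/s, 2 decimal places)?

1.62 J/s

R = (0.26×18 + 0.061×7.4 + 0.28×11) / (1 + 0.26×10 + 0.061×11 + 0.28×2.9) = 8.211/5.083 = 1.615 J/s.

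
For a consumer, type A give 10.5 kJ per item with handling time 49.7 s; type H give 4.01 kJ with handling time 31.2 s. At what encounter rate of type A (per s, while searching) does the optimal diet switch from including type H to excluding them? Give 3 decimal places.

Drop type H once their profitability E₂/h₂ falls below the rate achievable on type A alone: E₂/h₂ = λE₁/(1 + λh₁).
Solve for λ: λE₁h₂ = E₂(1 + λh₁) → λ(E₁h₂ − E₂h₁) = E₂ → λ = E₂/(E₁h₂ − E₂h₁).
λ = 4.01/(10.5×31.2 − 4.01×49.7) = 4.01/128.3 = 0.03125 per s.

0.031 per s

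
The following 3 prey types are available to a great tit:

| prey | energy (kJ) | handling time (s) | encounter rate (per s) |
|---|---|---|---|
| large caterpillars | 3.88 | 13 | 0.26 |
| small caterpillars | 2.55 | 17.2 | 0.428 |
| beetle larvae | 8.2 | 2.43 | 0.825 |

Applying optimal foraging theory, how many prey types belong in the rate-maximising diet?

1

E/h in descending order: beetle larvae 3.37, large caterpillars 0.298, small caterpillars 0.148 kJ/s. The optimal diet is the largest prefix of this list for which every included type satisfies E_i/h_i > R on the types above it.
Rate on top 1: 2.251. large caterpillars: 0.298 < 2.251 → exclude; stop.
Optimal diet: beetle larvae — 1 of 3 types.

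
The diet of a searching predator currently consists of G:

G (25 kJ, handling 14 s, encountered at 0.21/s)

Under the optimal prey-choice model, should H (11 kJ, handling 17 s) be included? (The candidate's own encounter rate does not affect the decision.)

On G alone, R = ΣλE/(1+Σλh) = 5.25/3.94 = 1.332 kJ/s.
H: E/h = 11/17 = 0.6471 kJ/s.
Since 0.6471 < R, time spent handling H is better spent searching.

No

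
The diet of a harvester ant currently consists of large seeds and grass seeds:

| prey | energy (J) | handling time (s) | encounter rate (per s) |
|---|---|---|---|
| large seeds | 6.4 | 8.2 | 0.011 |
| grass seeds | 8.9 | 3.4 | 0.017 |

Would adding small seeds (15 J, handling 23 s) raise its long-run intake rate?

Yes

Current rate: (0.011×6.4 + 0.017×8.9)/(1 + 0.011×8.2 + 0.017×3.4) = 0.1931 J/s.
small seeds: E/h = 15/23 = 0.6522 J/s.
0.6522 > 0.1931, so adding small seeds raises the average — include it.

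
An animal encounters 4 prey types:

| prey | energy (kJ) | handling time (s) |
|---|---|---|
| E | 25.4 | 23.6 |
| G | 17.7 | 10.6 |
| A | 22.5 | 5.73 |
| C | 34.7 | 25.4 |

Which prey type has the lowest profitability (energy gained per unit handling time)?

E

Profitability E/h (kJ/s): E = 25.4/23.6 = 1.08, G = 17.7/10.6 = 1.67, A = 22.5/5.73 = 3.93, C = 34.7/25.4 = 1.37.
Ranked: A > G > C > E.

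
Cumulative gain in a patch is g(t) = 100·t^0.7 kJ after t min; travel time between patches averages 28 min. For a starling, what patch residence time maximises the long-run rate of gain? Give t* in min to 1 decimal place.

65.3 min

Optimal t* satisfies g'(t*) = g(t*)/(T + t*).
g'(t) = 0.7·100·t^-0.3. Setting 0.7·100·t^-0.3 = 100·t^0.7/(28+t) gives 0.7(28+t) = t, so 0.30·t = 0.7×28.
t* = 0.7×28/0.30 = 65.33 min.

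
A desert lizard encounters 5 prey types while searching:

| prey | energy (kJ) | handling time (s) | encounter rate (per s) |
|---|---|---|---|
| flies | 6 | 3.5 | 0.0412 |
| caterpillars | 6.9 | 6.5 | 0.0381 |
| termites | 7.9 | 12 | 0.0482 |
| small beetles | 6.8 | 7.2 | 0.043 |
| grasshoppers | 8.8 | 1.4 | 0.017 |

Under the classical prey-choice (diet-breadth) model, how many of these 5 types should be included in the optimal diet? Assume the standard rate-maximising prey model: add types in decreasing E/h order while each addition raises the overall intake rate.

5

Rank by E/h (kJ/s): grasshoppers 6.29, flies 1.71, caterpillars 1.06, small beetles 0.944, termites 0.658. Include each in turn until the next type's E/h falls below the running intake rate.
Rate on top 1: 0.1461. flies: 1.71 > 0.1461 → include.
Rate on top 2: 0.3397. caterpillars: 1.06 > 0.3397 → include.
Rate on top 3: 0.466. small beetles: 0.944 > 0.466 → include.
Rate on top 4: 0.5519. termites: 0.658 > 0.5519 → include.
Optimal diet: grasshoppers, flies, caterpillars, small beetles, termites — 5 of 5 types.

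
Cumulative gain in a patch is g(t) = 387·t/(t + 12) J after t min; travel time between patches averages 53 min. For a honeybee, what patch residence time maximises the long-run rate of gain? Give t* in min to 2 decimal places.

By the marginal value theorem, leave when the instantaneous gain rate g'(t) equals the habitat-wide average g(t)/(T + t).
g'(t) = 387·12/(t + 12)². Setting 387·12/(t+12)² = 387t/[(t+12)(53+t)] gives 12(53+t) = t(t+12), so t² = 12×53 = 636.
t* = √636 = 25.22 min.

25.22 min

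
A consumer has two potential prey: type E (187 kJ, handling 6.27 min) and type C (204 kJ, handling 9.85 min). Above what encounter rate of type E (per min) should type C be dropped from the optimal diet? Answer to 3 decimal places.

The zero-one rule: include type C iff E₂/h₂ > λE₁/(1+λh₁). Equality gives the switch point.
λE₁h₂ = E₂ + λE₂h₁ ⇒ λ = E₂/(E₁h₂ − E₂h₁) = 204/(1842 − 1279) = 0.3624 per min.

0.362 per min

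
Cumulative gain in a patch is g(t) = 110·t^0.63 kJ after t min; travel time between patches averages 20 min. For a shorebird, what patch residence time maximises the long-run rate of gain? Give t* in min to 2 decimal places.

34.05 min

By the marginal value theorem, leave when the instantaneous gain rate g'(t) equals the habitat-wide average g(t)/(T + t).
g'(t) = 0.63·110·t^-0.37. Setting 0.63·110·t^-0.37 = 110·t^0.63/(20+t) gives 0.63(20+t) = t, so 0.37·t = 0.63×20.
t* = 0.63×20/0.37 = 34.05 min.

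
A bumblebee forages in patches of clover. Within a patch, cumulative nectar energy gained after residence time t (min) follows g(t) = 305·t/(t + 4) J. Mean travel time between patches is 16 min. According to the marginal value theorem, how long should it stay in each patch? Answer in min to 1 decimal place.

By the marginal value theorem, leave when the instantaneous gain rate g'(t) equals the habitat-wide average g(t)/(T + t).
g'(t) = 305·4/(t + 4)². Setting 305·4/(t+4)² = 305t/[(t+4)(16+t)] gives 4(16+t) = t(t+4), so t² = 4×16 = 64.
t* = √64 = 8 min.

8.0 min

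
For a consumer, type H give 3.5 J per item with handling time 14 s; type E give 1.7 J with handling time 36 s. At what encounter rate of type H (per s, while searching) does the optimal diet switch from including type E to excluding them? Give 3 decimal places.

The zero-one rule: include type E iff E₂/h₂ > λE₁/(1+λh₁). Equality gives the switch point.
λE₁h₂ = E₂ + λE₂h₁ ⇒ λ = E₂/(E₁h₂ − E₂h₁) = 1.7/(126 − 23.8) = 0.01663 per s.

0.017 per s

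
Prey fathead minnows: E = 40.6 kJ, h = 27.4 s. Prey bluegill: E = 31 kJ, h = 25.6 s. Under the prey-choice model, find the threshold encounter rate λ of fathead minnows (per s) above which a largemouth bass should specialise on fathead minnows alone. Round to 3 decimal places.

0.163 per s

The zero-one rule: include bluegill iff E₂/h₂ > λE₁/(1+λh₁). Equality gives the switch point.
λE₁h₂ = E₂ + λE₂h₁ ⇒ λ = E₂/(E₁h₂ − E₂h₁) = 31/(1039 − 849.4) = 0.1632 per s.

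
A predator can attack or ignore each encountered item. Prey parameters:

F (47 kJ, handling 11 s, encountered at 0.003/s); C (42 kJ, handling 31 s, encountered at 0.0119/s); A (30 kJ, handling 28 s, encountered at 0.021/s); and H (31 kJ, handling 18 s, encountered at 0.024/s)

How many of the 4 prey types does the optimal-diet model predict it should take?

4

E/h in descending order: F 4.27, H 1.72, C 1.35, A 1.07 kJ/s. The optimal diet is the largest prefix of this list for which every included type satisfies E_i/h_i > R on the types above it.
Rate on top 1: 0.1365. H: 1.72 > 0.1365 → include.
Rate on top 2: 0.6041. C: 1.35 > 0.6041 → include.
Rate on top 3: 0.7551. A: 1.07 > 0.7551 → include.
Optimal diet: F, H, C, A — 4 of 4 types.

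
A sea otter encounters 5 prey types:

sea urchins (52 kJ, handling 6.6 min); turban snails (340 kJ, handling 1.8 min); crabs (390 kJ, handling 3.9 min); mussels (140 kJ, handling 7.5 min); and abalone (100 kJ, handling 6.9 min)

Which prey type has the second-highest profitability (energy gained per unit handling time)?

crabs

In descending order of E/h:
turban snails: 340/1.8 = 189 kJ/min
crabs: 390/3.9 = 100 kJ/min
mussels: 140/7.5 = 18.7 kJ/min
abalone: 100/6.9 = 14.5 kJ/min
sea urchins: 52/6.6 = 7.88 kJ/min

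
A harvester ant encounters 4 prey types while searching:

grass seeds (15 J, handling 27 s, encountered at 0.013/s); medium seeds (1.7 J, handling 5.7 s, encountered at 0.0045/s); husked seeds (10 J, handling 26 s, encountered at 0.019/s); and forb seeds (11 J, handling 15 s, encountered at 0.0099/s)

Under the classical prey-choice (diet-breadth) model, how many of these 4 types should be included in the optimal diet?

E/h in descending order: forb seeds 0.733, grass seeds 0.556, husked seeds 0.385, medium seeds 0.298 J/s. The optimal diet is the largest prefix of this list for which every included type satisfies E_i/h_i > R on the types above it.
Rate on top 1: 0.09482. grass seeds: 0.556 > 0.09482 → include.
Rate on top 2: 0.2027. husked seeds: 0.385 > 0.2027 → include.
Rate on top 3: 0.2478. medium seeds: 0.298 > 0.2478 → include.
Optimal diet: forb seeds, grass seeds, husked seeds, medium seeds — 4 of 4 types.

4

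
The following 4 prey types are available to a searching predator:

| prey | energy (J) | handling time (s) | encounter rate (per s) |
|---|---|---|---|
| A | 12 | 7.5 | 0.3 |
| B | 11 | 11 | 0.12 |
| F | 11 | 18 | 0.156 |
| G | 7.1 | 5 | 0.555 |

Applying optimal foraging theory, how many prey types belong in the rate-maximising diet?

2

E/h in descending order: A 1.6, G 1.42, B 1, F 0.611 J/s. The optimal diet is the largest prefix of this list for which every included type satisfies E_i/h_i > R on the types above it.
Rate on top 1: 1.108. G: 1.42 > 1.108 → include.
Rate on top 2: 1.252. B: 1 < 1.252 → exclude; stop.
Optimal diet: A, G — 2 of 4 types.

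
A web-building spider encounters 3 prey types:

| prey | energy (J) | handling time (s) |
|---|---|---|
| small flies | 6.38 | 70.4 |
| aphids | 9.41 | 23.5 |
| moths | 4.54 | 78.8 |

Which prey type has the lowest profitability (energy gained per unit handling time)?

In descending order of E/h:
aphids: 9.41/23.5 = 0.4 J/s
small flies: 6.38/70.4 = 0.0906 J/s
moths: 4.54/78.8 = 0.0576 J/s

moths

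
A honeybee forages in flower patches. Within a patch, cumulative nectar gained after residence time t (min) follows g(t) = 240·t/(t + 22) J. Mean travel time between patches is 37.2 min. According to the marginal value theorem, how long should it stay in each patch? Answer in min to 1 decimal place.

28.6 min

Optimal t* satisfies g'(t*) = g(t*)/(T + t*).
g'(t) = 240·22/(t + 22)². Setting 240·22/(t+22)² = 240t/[(t+22)(37.2+t)] gives 22(37.2+t) = t(t+22), so t² = 22×37.2 = 818.4.
t* = √818.4 = 28.61 min.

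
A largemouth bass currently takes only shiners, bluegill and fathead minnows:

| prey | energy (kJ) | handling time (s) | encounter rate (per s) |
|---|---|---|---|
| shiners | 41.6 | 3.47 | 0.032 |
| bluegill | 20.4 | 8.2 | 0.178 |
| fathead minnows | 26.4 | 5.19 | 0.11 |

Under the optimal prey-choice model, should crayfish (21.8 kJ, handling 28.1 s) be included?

Current rate: (0.032×41.6 + 0.178×20.4 + 0.11×26.4)/(1 + 0.032×3.47 + 0.178×8.2 + 0.11×5.19) = 2.504 kJ/s.
Profitability of crayfish: 21.8/28.1 = 0.7758 kJ/s.
0.7758 < 2.504, so adding crayfish would lower the average — exclude it.

No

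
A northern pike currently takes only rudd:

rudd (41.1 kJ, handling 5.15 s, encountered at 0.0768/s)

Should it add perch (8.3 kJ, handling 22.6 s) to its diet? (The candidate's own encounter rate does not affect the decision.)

No

On rudd alone, R = ΣλE/(1+Σλh) = 3.156/1.396 = 2.262 kJ/s.
perch: E/h = 8.3/22.6 = 0.3673 kJ/s.
0.3673 < 2.262, so adding perch would lower the average — exclude it.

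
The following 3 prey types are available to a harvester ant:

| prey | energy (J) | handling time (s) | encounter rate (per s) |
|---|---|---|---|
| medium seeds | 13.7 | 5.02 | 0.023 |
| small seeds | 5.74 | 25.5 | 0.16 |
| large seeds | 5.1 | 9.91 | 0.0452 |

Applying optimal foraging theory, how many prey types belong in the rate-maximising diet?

2

Profitabilities (E/h, J/s): medium seeds 2.73, large seeds 0.515, small seeds 0.225. Add prey in this order while the next type's profitability exceeds the intake rate on those already taken.
Rate on top 1: 0.2825. large seeds: 0.515 > 0.2825 → include.
Rate on top 2: 0.349. small seeds: 0.225 < 0.349 → exclude; stop.
Optimal diet: medium seeds, large seeds — 2 of 3 types.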